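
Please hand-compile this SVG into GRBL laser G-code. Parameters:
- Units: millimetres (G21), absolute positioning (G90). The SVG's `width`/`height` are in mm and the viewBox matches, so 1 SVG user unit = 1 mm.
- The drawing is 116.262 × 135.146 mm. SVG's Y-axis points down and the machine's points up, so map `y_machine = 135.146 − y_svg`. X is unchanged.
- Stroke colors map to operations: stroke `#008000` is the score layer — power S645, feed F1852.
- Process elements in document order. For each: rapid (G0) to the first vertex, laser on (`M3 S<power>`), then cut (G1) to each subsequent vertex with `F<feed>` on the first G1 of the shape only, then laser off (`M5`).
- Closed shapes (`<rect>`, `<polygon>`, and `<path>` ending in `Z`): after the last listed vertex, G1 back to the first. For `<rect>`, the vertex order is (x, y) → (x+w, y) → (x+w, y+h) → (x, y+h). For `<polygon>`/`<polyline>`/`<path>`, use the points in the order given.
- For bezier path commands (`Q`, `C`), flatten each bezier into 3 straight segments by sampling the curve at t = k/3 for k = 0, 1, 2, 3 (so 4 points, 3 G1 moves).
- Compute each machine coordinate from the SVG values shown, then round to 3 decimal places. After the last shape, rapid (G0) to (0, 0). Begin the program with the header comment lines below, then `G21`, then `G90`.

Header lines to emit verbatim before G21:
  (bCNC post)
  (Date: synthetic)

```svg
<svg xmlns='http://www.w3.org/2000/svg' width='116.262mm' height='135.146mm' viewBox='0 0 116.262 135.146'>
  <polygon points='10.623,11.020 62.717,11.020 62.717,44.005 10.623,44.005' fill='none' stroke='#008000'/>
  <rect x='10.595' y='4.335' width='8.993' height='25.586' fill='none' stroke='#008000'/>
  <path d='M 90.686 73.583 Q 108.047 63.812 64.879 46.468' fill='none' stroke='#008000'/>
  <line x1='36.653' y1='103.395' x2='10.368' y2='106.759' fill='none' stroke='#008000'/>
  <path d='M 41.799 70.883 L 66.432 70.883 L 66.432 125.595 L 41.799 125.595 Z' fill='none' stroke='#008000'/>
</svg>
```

1 u = 1 mm; y_m = 135.146 − y.

[1] `<polygon>` rectangle, #008000→score S645 F1852: (10.623,124.126) → (62.717,124.126) → (62.717,91.141) → (10.623,91.141) → (10.623,124.126) (closed)

[2] `<rect>` rectangle, #008000→score S645 F1852: (10.595,130.811) → (19.588,130.811) → (19.588,105.225) → (10.595,105.225) → (10.595,130.811) (closed)

[3] `<path>` quadratic bezier, #008000→score S645 F1852: (90.686,61.563) → (95.535,68.918) → (86.932,77.957) → (64.879,88.678)

[4] `<line>` line segment, #008000→score S645 F1852: (36.653,31.751) → (10.368,28.387)

[5] `<path>` rectangle, #008000→score S645 F1852: (41.799,64.263) → (66.432,64.263) → (66.432,9.551) → (41.799,9.551) → (41.799,64.263) (closed)

(bCNC post)
(Date: synthetic)
G21
G90
G0 X10.623 Y124.126
M3 S645
G1 X62.717 Y124.126 F1852
G1 X62.717 Y91.141
G1 X10.623 Y91.141
G1 X10.623 Y124.126
M5
G0 X10.595 Y130.811
M3 S645
G1 X19.588 Y130.811 F1852
G1 X19.588 Y105.225
G1 X10.595 Y105.225
G1 X10.595 Y130.811
M5
G0 X90.686 Y61.563
M3 S645
G1 X95.535 Y68.918 F1852
G1 X86.932 Y77.957
G1 X64.879 Y88.678
M5
G0 X36.653 Y31.751
M3 S645
G1 X10.368 Y28.387 F1852
M5
G0 X41.799 Y64.263
M3 S645
G1 X66.432 Y64.263 F1852
G1 X66.432 Y9.551
G1 X41.799 Y9.551
G1 X41.799 Y64.263
M5
G0 X0.000 Y0.000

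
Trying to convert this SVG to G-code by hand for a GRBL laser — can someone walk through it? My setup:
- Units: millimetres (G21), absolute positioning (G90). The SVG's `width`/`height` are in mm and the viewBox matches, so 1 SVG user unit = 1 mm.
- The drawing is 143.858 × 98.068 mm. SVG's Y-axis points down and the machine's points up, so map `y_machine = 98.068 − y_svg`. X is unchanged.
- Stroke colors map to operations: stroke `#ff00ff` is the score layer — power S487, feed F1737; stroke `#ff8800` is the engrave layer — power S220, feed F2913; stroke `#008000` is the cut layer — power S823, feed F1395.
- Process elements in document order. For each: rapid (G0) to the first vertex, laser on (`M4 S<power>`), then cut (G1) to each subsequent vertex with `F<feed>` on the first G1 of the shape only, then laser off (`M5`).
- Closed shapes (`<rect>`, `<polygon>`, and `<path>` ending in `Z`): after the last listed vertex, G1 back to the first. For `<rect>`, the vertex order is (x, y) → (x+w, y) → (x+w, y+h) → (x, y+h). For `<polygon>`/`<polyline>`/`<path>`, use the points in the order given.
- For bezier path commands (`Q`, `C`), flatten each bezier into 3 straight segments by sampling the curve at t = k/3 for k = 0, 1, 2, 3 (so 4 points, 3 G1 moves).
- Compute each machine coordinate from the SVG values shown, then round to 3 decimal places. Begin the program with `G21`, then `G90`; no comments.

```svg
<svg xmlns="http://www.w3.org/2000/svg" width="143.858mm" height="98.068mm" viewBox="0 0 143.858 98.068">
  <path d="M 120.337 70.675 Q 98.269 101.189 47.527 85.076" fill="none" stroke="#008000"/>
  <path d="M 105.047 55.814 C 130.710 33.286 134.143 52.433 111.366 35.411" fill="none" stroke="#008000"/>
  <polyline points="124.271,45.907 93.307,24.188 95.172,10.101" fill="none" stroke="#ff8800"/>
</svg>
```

1 u = 1 mm; y_m = 98.068 − y.

[1] `<path>` quadratic bezier, #008000→cut S823 F1395: (120.337,27.393) → (102.439,12.231) → (78.169,7.431) → (47.527,12.992)

[2] `<path>` cubic bezier, #008000→cut S823 F1395: (105.047,42.254) → (123.153,53.773) → (125.554,54.808) → (111.366,62.657)

[3] `<polyline>` open polyline, #ff8800→engrave S220 F2913: (124.271,52.161) → (93.307,73.880) → (95.172,87.967)

G21
G90
G0 X120.337 Y27.393
M4 S823
G1 X102.439 Y12.231 F1395
G1 X78.169 Y7.431
G1 X47.527 Y12.992
M5
G0 X105.047 Y42.254
M4 S823
G1 X123.153 Y53.773 F1395
G1 X125.554 Y54.808
G1 X111.366 Y62.657
M5
G0 X124.271 Y52.161
M4 S220
G1 X93.307 Y73.880 F2913
G1 X95.172 Y87.967
M5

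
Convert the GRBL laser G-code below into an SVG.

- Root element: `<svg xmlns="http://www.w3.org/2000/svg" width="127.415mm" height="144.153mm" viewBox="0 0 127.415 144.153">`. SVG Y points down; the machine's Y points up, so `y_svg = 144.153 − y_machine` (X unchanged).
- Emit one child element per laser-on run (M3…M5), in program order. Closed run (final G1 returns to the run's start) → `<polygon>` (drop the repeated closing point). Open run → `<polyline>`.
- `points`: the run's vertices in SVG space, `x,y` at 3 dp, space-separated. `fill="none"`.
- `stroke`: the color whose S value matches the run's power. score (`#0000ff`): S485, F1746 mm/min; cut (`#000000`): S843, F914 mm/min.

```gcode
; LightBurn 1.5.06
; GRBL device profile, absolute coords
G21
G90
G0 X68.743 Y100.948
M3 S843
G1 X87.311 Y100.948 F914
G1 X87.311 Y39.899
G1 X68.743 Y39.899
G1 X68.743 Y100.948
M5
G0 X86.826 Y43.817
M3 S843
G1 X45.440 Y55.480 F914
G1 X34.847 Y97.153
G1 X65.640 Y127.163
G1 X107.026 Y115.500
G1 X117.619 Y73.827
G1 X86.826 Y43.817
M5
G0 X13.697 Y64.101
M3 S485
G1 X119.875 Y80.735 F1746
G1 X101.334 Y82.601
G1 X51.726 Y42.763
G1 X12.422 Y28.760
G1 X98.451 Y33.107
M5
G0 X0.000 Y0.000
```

Machine Y-up, SVG Y-down with viewBox height 144.153, so y_svg = 144.153 − y_machine; X carries over.

Run 1: power S843 maps to stroke `#000000` (cut). The run returns to its start, so emit a `<polygon>` with points (Y-flipped): 68.743,43.205 87.311,43.205 87.311,104.254 68.743,104.254.

Run 2: the run's S843 means `#000000` (cut). The run returns to its start, so emit a `<polygon>` with points (Y-flipped): 86.826,100.336 45.440,88.673 34.847,47.000 65.640,16.990 107.026,28.653 117.619,70.326.

Run 3: S485 ⇒ score layer `#0000ff`. The run is open, so emit a `<polyline>` with points (Y-flipped): 13.697,80.052 119.875,63.418 101.334,61.552 51.726,101.390 12.422,115.393 98.451,111.046.

<svg xmlns="http://www.w3.org/2000/svg" width="127.415mm" height="144.153mm" viewBox="0 0 127.415 144.153">
  <polygon points="68.743,43.205 87.311,43.205 87.311,104.254 68.743,104.254" fill="none" stroke="#000000"/>
  <polygon points="86.826,100.336 45.440,88.673 34.847,47.000 65.640,16.990 107.026,28.653 117.619,70.326" fill="none" stroke="#000000"/>
  <polyline points="13.697,80.052 119.875,63.418 101.334,61.552 51.726,101.390 12.422,115.393 98.451,111.046" fill="none" stroke="#0000ff"/>
</svg>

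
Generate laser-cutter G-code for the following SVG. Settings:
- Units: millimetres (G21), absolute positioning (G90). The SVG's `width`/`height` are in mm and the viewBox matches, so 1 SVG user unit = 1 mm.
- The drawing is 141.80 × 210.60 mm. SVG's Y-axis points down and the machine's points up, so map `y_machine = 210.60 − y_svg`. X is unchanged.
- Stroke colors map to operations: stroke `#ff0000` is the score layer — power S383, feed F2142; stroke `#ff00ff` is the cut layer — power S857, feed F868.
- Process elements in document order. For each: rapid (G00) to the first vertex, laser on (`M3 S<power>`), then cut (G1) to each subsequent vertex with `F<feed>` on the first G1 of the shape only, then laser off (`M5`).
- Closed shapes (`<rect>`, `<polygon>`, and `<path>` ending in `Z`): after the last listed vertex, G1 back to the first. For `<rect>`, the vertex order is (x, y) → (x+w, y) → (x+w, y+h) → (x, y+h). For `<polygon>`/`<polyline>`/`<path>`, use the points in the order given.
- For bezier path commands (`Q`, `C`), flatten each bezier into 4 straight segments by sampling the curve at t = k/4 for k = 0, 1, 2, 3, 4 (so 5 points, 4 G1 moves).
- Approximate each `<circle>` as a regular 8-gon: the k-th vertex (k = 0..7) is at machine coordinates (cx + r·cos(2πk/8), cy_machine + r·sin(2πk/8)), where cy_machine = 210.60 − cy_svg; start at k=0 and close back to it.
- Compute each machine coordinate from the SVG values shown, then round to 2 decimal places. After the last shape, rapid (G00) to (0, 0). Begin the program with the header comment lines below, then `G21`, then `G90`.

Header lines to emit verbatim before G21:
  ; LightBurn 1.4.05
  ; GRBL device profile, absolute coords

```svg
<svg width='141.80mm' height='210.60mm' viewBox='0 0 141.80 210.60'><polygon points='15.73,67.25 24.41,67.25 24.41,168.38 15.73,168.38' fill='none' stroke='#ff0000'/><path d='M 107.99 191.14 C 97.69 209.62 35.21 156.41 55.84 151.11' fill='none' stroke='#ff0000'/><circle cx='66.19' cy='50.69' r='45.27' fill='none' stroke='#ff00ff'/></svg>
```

; LightBurn 1.4.05
; GRBL device profile, absolute coords
G21
G90
G00 X15.73 Y143.35
M3 S383
G1 X24.41 Y143.35 F2142
G1 X24.41 Y42.22
G1 X15.73 Y42.22
G1 X15.73 Y143.35
M5
G00 X107.99 Y19.46
M3 S383
G1 X92.60 Y17.17 F2142
G1 X70.32 Y30.56
G1 X53.84 Y48.40
G1 X55.84 Y59.49
M5
G00 X111.46 Y159.91
M3 S857
G1 X98.20 Y191.92 F868
G1 X66.19 Y205.18
G1 X34.18 Y191.92
G1 X20.92 Y159.91
G1 X34.18 Y127.90
G1 X66.19 Y114.64
G1 X98.20 Y127.90
G1 X111.46 Y159.91
M5
G00 X0.00 Y0.00

viewBox `0 0 141.80 210.60` with mm width/height → 1 unit = 1 mm. Flip: y_m = 210.60 − y_svg.

**Shape 1** — `<polygon>` rectangle, stroke `#ff0000` → score (S383, F2142). Machine vertices: (15.73,143.35) → (24.41,143.35) → (24.41,42.22) → (15.73,42.22) → (15.73,143.35). Closed: final G1 returns to the first vertex.

**Shape 2** — `<path>` cubic bezier, stroke `#ff0000` → score (S383, F2142). Control points (SVG): P0=(107.99,191.14), P1=(97.69,209.62), P2=(35.21,156.41), P3=(55.84,151.11); sampled at t=k/4. Machine vertices: (107.99,19.46) → (92.60,17.17) → (70.32,30.56) → (53.84,48.40) → (55.84,59.49). Open path.

**Shape 3** — `<circle>` circle, stroke `#ff00ff` → cut (S857, F868). Machine vertices: (111.46,159.91) → (98.20,191.92) → (66.19,205.18) → (34.18,191.92) → (20.92,159.91) → (34.18,127.90) → (66.19,114.64) → (98.20,127.90) → (111.46,159.91). Closed: final G1 returns to the first vertex.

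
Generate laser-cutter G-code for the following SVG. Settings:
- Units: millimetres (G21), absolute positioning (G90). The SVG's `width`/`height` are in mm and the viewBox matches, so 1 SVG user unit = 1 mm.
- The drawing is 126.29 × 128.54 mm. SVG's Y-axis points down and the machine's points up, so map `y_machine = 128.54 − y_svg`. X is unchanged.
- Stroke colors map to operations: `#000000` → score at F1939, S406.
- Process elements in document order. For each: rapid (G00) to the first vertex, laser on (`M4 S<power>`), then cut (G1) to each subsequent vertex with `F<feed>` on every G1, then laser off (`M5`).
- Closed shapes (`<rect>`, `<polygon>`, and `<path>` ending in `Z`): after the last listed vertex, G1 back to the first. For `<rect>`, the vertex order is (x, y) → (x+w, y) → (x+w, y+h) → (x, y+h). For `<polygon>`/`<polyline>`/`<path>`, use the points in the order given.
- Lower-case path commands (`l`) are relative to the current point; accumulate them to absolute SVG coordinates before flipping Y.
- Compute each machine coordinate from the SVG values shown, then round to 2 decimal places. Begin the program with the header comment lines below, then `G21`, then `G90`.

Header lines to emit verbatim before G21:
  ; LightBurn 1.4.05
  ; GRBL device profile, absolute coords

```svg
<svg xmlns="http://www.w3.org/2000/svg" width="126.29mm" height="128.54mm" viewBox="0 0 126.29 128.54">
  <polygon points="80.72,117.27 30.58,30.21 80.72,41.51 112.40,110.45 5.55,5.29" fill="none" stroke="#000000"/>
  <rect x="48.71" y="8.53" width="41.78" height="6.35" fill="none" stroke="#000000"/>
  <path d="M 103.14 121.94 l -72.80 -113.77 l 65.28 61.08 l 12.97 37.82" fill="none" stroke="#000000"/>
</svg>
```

1 u = 1 mm; y_m = 128.54 − y.

[1] `<polygon>` closed polygon, #000000→score S406 F1939: (80.72,11.27) → (30.58,98.33) → (80.72,87.03) → (112.40,18.09) → (5.55,123.25) → (80.72,11.27) (closed)

[2] `<rect>` rectangle, #000000→score S406 F1939: (48.71,120.01) → (90.49,120.01) → (90.49,113.66) → (48.71,113.66) → (48.71,120.01) (closed)

[3] `<path>` open polyline, #000000→score S406 F1939: (103.14,6.60) → (30.34,120.37) → (95.62,59.29) → (108.59,21.47)

; LightBurn 1.4.05
; GRBL device profile, absolute coords
G21
G90
G00 X80.72 Y11.27
M4 S406
G1 X30.58 Y98.33 F1939
G1 X80.72 Y87.03 F1939
G1 X112.40 Y18.09 F1939
G1 X5.55 Y123.25 F1939
G1 X80.72 Y11.27 F1939
M5
G00 X48.71 Y120.01
M4 S406
G1 X90.49 Y120.01 F1939
G1 X90.49 Y113.66 F1939
G1 X48.71 Y113.66 F1939
G1 X48.71 Y120.01 F1939
M5
G00 X103.14 Y6.60
M4 S406
G1 X30.34 Y120.37 F1939
G1 X95.62 Y59.29 F1939
G1 X108.59 Y21.47 F1939
M5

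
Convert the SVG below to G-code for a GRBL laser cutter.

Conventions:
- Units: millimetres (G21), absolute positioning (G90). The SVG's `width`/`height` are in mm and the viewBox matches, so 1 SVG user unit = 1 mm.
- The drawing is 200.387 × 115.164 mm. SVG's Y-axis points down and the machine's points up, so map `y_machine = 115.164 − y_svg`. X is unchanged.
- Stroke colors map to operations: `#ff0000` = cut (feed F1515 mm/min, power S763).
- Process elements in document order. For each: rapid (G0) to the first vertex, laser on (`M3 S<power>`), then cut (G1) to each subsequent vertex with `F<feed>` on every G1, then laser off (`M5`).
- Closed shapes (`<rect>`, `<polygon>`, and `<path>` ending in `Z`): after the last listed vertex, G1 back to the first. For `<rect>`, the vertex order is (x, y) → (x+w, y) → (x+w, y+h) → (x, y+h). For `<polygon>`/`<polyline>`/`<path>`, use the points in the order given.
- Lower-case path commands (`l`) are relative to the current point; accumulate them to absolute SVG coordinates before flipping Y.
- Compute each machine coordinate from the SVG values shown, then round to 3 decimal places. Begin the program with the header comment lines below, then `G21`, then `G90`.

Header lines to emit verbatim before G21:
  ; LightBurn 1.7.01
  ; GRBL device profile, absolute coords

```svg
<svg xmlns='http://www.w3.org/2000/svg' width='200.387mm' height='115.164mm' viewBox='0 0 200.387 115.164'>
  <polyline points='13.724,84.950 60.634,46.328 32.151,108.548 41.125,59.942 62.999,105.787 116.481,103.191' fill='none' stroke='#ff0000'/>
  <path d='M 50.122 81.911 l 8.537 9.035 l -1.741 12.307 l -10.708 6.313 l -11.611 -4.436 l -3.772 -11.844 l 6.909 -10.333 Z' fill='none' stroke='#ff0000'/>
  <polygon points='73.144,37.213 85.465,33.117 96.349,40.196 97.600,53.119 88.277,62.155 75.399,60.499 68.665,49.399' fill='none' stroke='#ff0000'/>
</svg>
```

; LightBurn 1.7.01
; GRBL device profile, absolute coords
G21
G90
G0 X13.724 Y30.214
M3 S763
G1 X60.634 Y68.836 F1515
G1 X32.151 Y6.616 F1515
G1 X41.125 Y55.222 F1515
G1 X62.999 Y9.377 F1515
G1 X116.481 Y11.973 F1515
M5
G0 X50.122 Y33.253
M3 S763
G1 X58.659 Y24.218 F1515
G1 X56.918 Y11.911 F1515
G1 X46.210 Y5.598 F1515
G1 X34.599 Y10.034 F1515
G1 X30.827 Y21.878 F1515
G1 X37.736 Y32.211 F1515
G1 X50.122 Y33.253 F1515
M5
G0 X73.144 Y77.951
M3 S763
G1 X85.465 Y82.047 F1515
G1 X96.349 Y74.968 F1515
G1 X97.600 Y62.045 F1515
G1 X88.277 Y53.009 F1515
G1 X75.399 Y54.665 F1515
G1 X68.665 Y65.765 F1515
G1 X73.144 Y77.951 F1515
M5

1 u = 1 mm; y_m = 115.164 − y.

[1] `<polyline>` open polyline, #ff0000→cut S763 F1515: (13.724,30.214) → (60.634,68.836) → (32.151,6.616) → (41.125,55.222) → (62.999,9.377) → (116.481,11.973)

[2] `<path>` regular polygon, #ff0000→cut S763 F1515: (50.122,33.253) → (58.659,24.218) → (56.918,11.911) → (46.210,5.598) → (34.599,10.034) → (30.827,21.878) → (37.736,32.211) → (50.122,33.253) (closed)

[3] `<polygon>` regular polygon, #ff0000→cut S763 F1515: (73.144,77.951) → (85.465,82.047) → (96.349,74.968) → (97.600,62.045) → (88.277,53.009) → (75.399,54.665) → (68.665,65.765) → (73.144,77.951) (closed)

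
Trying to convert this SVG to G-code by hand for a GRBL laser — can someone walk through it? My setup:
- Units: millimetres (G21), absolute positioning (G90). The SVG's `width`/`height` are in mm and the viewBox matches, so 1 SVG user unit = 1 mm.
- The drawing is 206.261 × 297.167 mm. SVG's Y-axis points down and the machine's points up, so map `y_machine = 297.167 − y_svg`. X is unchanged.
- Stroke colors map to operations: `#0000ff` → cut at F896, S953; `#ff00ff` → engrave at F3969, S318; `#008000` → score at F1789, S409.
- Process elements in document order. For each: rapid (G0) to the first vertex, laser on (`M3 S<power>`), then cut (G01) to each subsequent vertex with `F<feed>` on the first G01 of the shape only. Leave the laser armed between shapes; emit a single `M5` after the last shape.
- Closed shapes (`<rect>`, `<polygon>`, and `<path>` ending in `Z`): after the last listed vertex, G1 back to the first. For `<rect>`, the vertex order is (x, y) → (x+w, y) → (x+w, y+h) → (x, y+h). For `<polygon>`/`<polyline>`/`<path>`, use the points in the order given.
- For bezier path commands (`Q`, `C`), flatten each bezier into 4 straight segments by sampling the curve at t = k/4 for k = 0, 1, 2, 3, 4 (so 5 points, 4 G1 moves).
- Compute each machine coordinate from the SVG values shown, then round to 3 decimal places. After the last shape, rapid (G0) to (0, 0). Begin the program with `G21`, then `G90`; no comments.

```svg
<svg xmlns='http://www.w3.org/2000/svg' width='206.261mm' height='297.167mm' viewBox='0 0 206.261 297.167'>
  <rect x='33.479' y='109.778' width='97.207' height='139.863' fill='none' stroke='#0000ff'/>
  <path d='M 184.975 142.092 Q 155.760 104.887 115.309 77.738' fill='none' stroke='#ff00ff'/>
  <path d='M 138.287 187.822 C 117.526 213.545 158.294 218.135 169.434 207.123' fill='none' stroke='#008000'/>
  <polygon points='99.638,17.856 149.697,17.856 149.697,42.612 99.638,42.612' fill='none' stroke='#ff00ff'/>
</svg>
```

1 u = 1 mm; y_m = 297.167 − y.

[1] `<rect>` rectangle, #0000ff→cut S953 F896: (33.479,187.389) → (130.686,187.389) → (130.686,47.526) → (33.479,47.526) → (33.479,187.389) (closed)

[2] `<path>` quadratic bezier, #ff00ff→engrave S318 F3969: (184.975,155.075) → (169.665,173.049) → (152.951,189.766) → (134.832,205.226) → (115.309,219.429)

[3] `<path>` cubic bezier, #008000→score S409 F1789: (138.287,109.345) → (132.829,93.929) → (141.898,85.919) → (156.948,84.797) → (169.434,90.044)

[4] `<polygon>` rectangle, #ff00ff→engrave S318 F3969: (99.638,279.311) → (149.697,279.311) → (149.697,254.555) → (99.638,254.555) → (99.638,279.311) (closed)

G21
G90
G0 X33.479 Y187.389
M3 S953
G01 X130.686 Y187.389 F896
G01 X130.686 Y47.526
G01 X33.479 Y47.526
G01 X33.479 Y187.389
G0 X184.975 Y155.075
M3 S318
G01 X169.665 Y173.049 F3969
G01 X152.951 Y189.766
G01 X134.832 Y205.226
G01 X115.309 Y219.429
G0 X138.287 Y109.345
M3 S409
G01 X132.829 Y93.929 F1789
G01 X141.898 Y85.919
G01 X156.948 Y84.797
G01 X169.434 Y90.044
G0 X99.638 Y279.311
M3 S318
G01 X149.697 Y279.311 F3969
G01 X149.697 Y254.555
G01 X99.638 Y254.555
G01 X99.638 Y279.311
M5
G0 X0.000 Y0.000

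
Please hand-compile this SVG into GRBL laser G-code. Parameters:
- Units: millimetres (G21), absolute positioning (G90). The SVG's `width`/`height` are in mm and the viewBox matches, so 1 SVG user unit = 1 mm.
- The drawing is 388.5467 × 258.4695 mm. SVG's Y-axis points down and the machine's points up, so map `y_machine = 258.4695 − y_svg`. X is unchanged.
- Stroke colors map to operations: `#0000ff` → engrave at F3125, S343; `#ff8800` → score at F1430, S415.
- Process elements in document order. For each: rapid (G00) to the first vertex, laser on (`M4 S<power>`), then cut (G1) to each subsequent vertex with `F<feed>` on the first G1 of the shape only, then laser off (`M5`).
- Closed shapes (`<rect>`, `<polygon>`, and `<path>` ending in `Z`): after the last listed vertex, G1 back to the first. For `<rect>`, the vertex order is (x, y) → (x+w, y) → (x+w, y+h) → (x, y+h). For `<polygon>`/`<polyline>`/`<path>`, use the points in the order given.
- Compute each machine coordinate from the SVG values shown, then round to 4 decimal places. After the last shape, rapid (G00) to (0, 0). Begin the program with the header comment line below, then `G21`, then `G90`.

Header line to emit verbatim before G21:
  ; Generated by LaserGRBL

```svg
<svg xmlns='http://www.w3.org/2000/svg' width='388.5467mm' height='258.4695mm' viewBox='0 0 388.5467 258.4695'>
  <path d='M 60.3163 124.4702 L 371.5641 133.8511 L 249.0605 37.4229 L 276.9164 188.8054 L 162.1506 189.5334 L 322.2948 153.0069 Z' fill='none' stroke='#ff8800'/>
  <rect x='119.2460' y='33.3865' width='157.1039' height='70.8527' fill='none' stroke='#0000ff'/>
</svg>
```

; Generated by LaserGRBL
G21
G90
G00 X60.3163 Y133.9993
M4 S415
G1 X371.5641 Y124.6184 F1430
G1 X249.0605 Y221.0466
G1 X276.9164 Y69.6641
G1 X162.1506 Y68.9361
G1 X322.2948 Y105.4626
G1 X60.3163 Y133.9993
M5
G00 X119.2460 Y225.0830
M4 S343
G1 X276.3499 Y225.0830 F3125
G1 X276.3499 Y154.2303
G1 X119.2460 Y154.2303
G1 X119.2460 Y225.0830
M5
G00 X0.0000 Y0.0000

Since the viewBox matches the mm dimensions, user units are millimetres directly. The only transform is the Y-flip y_m = 258.4695 − y_svg.

Shape 1 is a closed polygon drawn with `<path>`. Its stroke #ff8800 means score at S415, F1430. After flipping Y the toolpath is (60.3163,133.9993) → (371.5641,124.6184) → (249.0605,221.0466) → (276.9164,69.6641) → (162.1506,68.9361) → (322.2948,105.4626) → (60.3163,133.9993), returning to the start.

Shape 2 is a rectangle drawn with `<rect>`. Its stroke #0000ff means engrave at S343, F3125. After flipping Y the toolpath is (119.2460,225.0830) → (276.3499,225.0830) → (276.3499,154.2303) → (119.2460,154.2303) → (119.2460,225.0830), returning to the start.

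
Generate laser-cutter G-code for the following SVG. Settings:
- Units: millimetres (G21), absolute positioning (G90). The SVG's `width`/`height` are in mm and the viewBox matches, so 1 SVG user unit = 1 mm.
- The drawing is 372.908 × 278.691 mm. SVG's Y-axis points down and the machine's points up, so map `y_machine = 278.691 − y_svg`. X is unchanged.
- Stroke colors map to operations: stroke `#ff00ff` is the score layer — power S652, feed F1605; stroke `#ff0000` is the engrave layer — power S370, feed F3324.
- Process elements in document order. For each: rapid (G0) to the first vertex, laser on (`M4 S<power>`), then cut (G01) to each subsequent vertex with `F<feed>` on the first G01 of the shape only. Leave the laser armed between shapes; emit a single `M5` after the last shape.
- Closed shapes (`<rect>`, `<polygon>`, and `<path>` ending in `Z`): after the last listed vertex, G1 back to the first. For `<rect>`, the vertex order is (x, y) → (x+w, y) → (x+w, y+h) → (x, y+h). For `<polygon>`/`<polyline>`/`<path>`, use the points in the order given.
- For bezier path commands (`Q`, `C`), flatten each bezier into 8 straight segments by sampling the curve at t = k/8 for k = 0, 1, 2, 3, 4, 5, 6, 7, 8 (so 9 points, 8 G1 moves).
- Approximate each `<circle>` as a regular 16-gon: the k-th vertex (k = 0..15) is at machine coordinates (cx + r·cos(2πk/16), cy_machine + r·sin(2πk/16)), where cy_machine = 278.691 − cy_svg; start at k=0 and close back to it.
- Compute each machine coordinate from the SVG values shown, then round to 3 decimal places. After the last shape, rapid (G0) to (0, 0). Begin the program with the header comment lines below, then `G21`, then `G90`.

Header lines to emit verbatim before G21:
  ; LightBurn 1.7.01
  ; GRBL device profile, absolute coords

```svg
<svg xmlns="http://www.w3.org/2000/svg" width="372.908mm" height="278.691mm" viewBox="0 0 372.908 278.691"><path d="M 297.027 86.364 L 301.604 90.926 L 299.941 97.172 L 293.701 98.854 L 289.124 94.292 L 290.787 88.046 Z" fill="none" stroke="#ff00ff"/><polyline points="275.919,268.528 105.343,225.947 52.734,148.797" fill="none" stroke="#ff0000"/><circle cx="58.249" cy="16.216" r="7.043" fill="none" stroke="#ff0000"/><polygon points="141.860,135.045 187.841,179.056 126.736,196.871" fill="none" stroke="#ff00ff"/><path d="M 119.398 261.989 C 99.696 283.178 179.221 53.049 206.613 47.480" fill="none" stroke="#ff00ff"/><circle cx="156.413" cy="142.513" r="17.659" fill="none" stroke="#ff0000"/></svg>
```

; LightBurn 1.7.01
; GRBL device profile, absolute coords
G21
G90
G0 X297.027 Y192.327
M4 S652
G01 X301.604 Y187.765 F1605
G01 X299.941 Y181.519
G01 X293.701 Y179.837
G01 X289.124 Y184.399
G01 X290.787 Y190.645
G01 X297.027 Y192.327
G0 X275.919 Y10.163
M4 S370
G01 X105.343 Y52.744 F3324
G01 X52.734 Y129.894
G0 X65.292 Y262.475
M4 S370
G01 X64.756 Y265.170 F3324
G01 X63.229 Y267.455
G01 X60.944 Y268.982
G01 X58.249 Y269.518
G01 X55.554 Y268.982
G01 X53.269 Y267.455
G01 X51.742 Y265.170
G01 X51.206 Y262.475
G01 X51.742 Y259.780
G01 X53.269 Y257.495
G01 X55.554 Y255.968
G01 X58.249 Y255.432
G01 X60.944 Y255.968
G01 X63.229 Y257.495
G01 X64.756 Y259.780
G01 X65.292 Y262.475
G0 X141.860 Y143.646
M4 S652
G01 X187.841 Y99.635 F1605
G01 X126.736 Y81.820
G01 X141.860 Y143.646
G0 X119.398 Y16.702
M4 S652
G01 X116.365 Y19.607 F1605
G01 X120.862 Y40.497
G01 X131.113 Y73.794
G01 X145.345 Y113.922
G01 X161.785 Y155.305
G01 X178.659 Y192.365
G01 X194.193 Y219.526
G01 X206.613 Y231.211
G0 X174.072 Y136.178
M4 S370
G01 X172.728 Y142.936 F3324
G01 X168.900 Y148.665
G01 X163.171 Y152.493
G01 X156.413 Y153.837
G01 X149.655 Y152.493
G01 X143.926 Y148.665
G01 X140.098 Y142.936
G01 X138.754 Y136.178
G01 X140.098 Y129.420
G01 X143.926 Y123.691
G01 X149.655 Y119.863
G01 X156.413 Y118.519
G01 X163.171 Y119.863
G01 X168.900 Y123.691
G01 X172.728 Y129.420
G01 X174.072 Y136.178
M5
G0 X0.000 Y0.000

1 u = 1 mm; y_m = 278.691 − y.

[1] `<path>` regular polygon, #ff00ff→score S652 F1605: (297.027,192.327) → (301.604,187.765) → (299.941,181.519) → (293.701,179.837) → (289.124,184.399) → (290.787,190.645) → (297.027,192.327) (closed)

[2] `<polyline>` open polyline, #ff0000→engrave S370 F3324: (275.919,10.163) → (105.343,52.744) → (52.734,129.894)

[3] `<circle>` circle, #ff0000→engrave S370 F3324: (65.292,262.475) → (64.756,265.170) → (63.229,267.455) → (60.944,268.982) → (58.249,269.518) → (55.554,268.982) → (53.269,267.455) → (51.742,265.170) → (51.206,262.475) → (51.742,259.780) → (53.269,257.495) → (55.554,255.968) → (58.249,255.432) → (60.944,255.968) → (63.229,257.495) → (64.756,259.780) → (65.292,262.475) (closed)

[4] `<polygon>` regular polygon, #ff00ff→score S652 F1605: (141.860,143.646) → (187.841,99.635) → (126.736,81.820) → (141.860,143.646) (closed)

[5] `<path>` cubic bezier, #ff00ff→score S652 F1605: (119.398,16.702) → (116.365,19.607) → (120.862,40.497) → (131.113,73.794) → (145.345,113.922) → (161.785,155.305) → (178.659,192.365) → (194.193,219.526) → (206.613,231.211)

[6] `<circle>` circle, #ff0000→engrave S370 F3324: (174.072,136.178) → (172.728,142.936) → (168.900,148.665) → (163.171,152.493) → (156.413,153.837) → (149.655,152.493) → (143.926,148.665) → (140.098,142.936) → (138.754,136.178) → (140.098,129.420) → (143.926,123.691) → (149.655,119.863) → (156.413,118.519) → (163.171,119.863) → (168.900,123.691) → (172.728,129.420) → (174.072,136.178) (closed)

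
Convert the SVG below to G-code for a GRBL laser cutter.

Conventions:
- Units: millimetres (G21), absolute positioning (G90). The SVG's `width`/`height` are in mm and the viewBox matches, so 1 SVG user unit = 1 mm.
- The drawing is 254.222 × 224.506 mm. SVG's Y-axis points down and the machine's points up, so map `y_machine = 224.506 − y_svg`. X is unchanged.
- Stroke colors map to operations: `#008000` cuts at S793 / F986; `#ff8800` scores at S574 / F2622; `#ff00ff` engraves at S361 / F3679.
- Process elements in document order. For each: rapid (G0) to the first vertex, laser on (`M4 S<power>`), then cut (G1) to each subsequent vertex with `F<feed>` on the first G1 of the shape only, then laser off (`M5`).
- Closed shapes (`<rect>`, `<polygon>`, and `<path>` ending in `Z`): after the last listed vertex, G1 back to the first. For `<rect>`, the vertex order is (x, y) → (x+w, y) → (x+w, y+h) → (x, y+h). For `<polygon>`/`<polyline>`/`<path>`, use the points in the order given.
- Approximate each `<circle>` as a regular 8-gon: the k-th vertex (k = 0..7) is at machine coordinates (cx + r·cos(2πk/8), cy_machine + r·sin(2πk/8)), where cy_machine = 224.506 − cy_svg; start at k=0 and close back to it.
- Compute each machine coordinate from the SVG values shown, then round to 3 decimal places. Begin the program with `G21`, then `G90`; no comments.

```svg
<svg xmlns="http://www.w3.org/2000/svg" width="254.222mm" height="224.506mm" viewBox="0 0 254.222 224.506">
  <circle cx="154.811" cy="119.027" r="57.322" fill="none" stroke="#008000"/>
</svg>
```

G21
G90
G0 X212.133 Y105.479
M4 S793
G1 X195.344 Y146.012 F986
G1 X154.811 Y162.801
G1 X114.278 Y146.012
G1 X97.489 Y105.479
G1 X114.278 Y64.946
G1 X154.811 Y48.157
G1 X195.344 Y64.946
G1 X212.133 Y105.479
M5

viewBox `0 0 254.222 224.506` with mm width/height → 1 unit = 1 mm. Flip: y_m = 224.506 − y_svg.

**Shape 1** — `<circle>` circle, stroke `#008000` → cut (S793, F986). Machine vertices: (212.133,105.479) → (195.344,146.012) → (154.811,162.801) → (114.278,146.012) → (97.489,105.479) → (114.278,64.946) → (154.811,48.157) → (195.344,64.946) → (212.133,105.479). Closed: final G1 returns to the first vertex.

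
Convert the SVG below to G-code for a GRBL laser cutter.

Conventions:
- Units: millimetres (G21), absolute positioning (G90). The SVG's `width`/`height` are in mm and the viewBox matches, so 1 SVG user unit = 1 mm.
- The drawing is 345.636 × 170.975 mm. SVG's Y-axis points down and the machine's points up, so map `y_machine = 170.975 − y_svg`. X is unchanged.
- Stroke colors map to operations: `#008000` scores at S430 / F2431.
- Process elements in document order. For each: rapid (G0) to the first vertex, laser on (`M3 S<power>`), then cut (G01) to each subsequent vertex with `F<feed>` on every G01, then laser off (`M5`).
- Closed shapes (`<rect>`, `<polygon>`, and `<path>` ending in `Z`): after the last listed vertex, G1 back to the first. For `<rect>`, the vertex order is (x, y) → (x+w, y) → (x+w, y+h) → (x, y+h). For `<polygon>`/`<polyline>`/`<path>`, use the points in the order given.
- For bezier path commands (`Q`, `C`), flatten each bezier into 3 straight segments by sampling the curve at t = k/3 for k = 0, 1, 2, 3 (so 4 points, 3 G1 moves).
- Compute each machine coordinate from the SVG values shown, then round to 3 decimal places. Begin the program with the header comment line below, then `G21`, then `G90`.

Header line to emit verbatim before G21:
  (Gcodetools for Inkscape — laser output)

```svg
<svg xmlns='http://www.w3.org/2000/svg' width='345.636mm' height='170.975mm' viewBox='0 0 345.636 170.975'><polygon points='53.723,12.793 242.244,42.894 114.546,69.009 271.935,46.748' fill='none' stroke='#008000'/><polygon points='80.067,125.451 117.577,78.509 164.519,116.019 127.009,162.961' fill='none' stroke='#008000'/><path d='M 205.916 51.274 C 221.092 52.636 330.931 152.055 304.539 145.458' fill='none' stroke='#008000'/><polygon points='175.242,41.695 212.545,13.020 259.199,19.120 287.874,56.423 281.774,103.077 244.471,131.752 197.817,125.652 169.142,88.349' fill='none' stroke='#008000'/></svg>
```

(Gcodetools for Inkscape — laser output)
G21
G90
G0 X53.723 Y158.182
M3 S430
G01 X242.244 Y128.081 F2431
G01 X114.546 Y101.966 F2431
G01 X271.935 Y124.227 F2431
G01 X53.723 Y158.182 F2431
M5
G0 X80.067 Y45.524
M3 S430
G01 X117.577 Y92.466 F2431
G01 X164.519 Y54.956 F2431
G01 X127.009 Y8.014 F2431
G01 X80.067 Y45.524 F2431
M5
G0 X205.916 Y119.701
M3 S430
G01 X244.095 Y93.212 F2431
G01 X294.072 Y46.700 F2431
G01 X304.539 Y25.517 F2431
M5
G0 X175.242 Y129.280
M3 S430
G01 X212.545 Y157.955 F2431
G01 X259.199 Y151.855 F2431
G01 X287.874 Y114.552 F2431
G01 X281.774 Y67.898 F2431
G01 X244.471 Y39.223 F2431
G01 X197.817 Y45.323 F2431
G01 X169.142 Y82.626 F2431
G01 X175.242 Y129.280 F2431
M5

viewBox `0 0 345.636 170.975` with mm width/height → 1 unit = 1 mm. Flip: y_m = 170.975 − y_svg.

**Shape 1** — `<polygon>` closed polygon, stroke `#008000` → score (S430, F2431). Machine vertices: (53.723,158.182) → (242.244,128.081) → (114.546,101.966) → (271.935,124.227) → (53.723,158.182). Closed: final G1 returns to the first vertex.

**Shape 2** — `<polygon>` regular polygon, stroke `#008000` → score (S430, F2431). Machine vertices: (80.067,45.524) → (117.577,92.466) → (164.519,54.956) → (127.009,8.014) → (80.067,45.524). Closed: final G1 returns to the first vertex.

**Shape 3** — `<path>` cubic bezier, stroke `#008000` → score (S430, F2431). Control points (SVG): P0=(205.916,51.274), P1=(221.092,52.636), P2=(330.931,152.055), P3=(304.539,145.458); sampled at t=k/3. Machine vertices: (205.916,119.701) → (244.095,93.212) → (294.072,46.700) → (304.539,25.517). Open path.

**Shape 4** — `<polygon>` regular polygon, stroke `#008000` → score (S430, F2431). Machine vertices: (175.242,129.280) → (212.545,157.955) → (259.199,151.855) → (287.874,114.552) → (281.774,67.898) → (244.471,39.223) → (197.817,45.323) → (169.142,82.626) → (175.242,129.280). Closed: final G1 returns to the first vertex.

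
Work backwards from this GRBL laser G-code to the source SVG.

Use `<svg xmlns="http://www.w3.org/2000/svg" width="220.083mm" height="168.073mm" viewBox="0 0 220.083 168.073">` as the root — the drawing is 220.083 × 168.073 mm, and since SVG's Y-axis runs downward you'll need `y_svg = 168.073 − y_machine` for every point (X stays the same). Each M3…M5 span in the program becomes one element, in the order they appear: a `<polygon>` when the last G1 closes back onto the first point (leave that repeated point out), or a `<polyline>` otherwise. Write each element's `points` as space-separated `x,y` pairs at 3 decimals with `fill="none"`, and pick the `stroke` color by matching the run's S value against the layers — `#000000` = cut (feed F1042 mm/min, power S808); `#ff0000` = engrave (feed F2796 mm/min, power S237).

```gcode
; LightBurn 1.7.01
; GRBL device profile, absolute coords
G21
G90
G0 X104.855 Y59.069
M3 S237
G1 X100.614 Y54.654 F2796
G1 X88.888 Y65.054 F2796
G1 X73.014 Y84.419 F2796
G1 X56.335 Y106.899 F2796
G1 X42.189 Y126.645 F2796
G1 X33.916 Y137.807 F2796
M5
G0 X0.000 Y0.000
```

y_svg = 168.073 − y_m. Every run uses S237, so all elements get stroke `#ff0000` (engrave).

[1] open run; points: 104.855,109.004 100.614,113.419 88.888,103.019 73.014,83.654 56.335,61.174 42.189,41.428 33.916,30.266

<svg xmlns="http://www.w3.org/2000/svg" width="220.083mm" height="168.073mm" viewBox="0 0 220.083 168.073">
  <polyline points="104.855,109.004 100.614,113.419 88.888,103.019 73.014,83.654 56.335,61.174 42.189,41.428 33.916,30.266" fill="none" stroke="#ff0000"/>
</svg>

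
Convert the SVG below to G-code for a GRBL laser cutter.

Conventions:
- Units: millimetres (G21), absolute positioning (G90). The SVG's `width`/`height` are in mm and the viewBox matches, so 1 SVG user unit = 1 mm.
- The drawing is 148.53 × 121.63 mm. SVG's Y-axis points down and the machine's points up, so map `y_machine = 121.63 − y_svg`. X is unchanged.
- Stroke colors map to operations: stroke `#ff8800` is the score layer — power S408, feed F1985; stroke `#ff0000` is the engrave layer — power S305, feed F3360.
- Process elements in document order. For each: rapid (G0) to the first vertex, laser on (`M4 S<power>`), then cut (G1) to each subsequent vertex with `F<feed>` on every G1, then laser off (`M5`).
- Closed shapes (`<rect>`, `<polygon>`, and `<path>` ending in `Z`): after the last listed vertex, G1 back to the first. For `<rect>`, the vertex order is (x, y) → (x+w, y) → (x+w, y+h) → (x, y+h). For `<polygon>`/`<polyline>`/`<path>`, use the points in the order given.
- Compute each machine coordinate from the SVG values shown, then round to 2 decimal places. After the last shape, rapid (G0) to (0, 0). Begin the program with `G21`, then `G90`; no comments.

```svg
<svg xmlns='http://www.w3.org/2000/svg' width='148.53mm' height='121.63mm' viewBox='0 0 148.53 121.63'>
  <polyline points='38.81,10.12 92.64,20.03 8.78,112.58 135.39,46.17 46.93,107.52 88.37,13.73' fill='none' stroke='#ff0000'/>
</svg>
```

viewBox `0 0 148.53 121.63` with mm width/height → 1 unit = 1 mm. Flip: y_m = 121.63 − y_svg.

**Shape 1** — `<polyline>` open polyline, stroke `#ff0000` → engrave (S305, F3360). Machine vertices: (38.81,111.51) → (92.64,101.60) → (8.78,9.05) → (135.39,75.46) → (46.93,14.11) → (88.37,107.90). Open path.

G21
G90
G0 X38.81 Y111.51
M4 S305
G1 X92.64 Y101.60 F3360
G1 X8.78 Y9.05 F3360
G1 X135.39 Y75.46 F3360
G1 X46.93 Y14.11 F3360
G1 X88.37 Y107.90 F3360
M5
G0 X0.00 Y0.00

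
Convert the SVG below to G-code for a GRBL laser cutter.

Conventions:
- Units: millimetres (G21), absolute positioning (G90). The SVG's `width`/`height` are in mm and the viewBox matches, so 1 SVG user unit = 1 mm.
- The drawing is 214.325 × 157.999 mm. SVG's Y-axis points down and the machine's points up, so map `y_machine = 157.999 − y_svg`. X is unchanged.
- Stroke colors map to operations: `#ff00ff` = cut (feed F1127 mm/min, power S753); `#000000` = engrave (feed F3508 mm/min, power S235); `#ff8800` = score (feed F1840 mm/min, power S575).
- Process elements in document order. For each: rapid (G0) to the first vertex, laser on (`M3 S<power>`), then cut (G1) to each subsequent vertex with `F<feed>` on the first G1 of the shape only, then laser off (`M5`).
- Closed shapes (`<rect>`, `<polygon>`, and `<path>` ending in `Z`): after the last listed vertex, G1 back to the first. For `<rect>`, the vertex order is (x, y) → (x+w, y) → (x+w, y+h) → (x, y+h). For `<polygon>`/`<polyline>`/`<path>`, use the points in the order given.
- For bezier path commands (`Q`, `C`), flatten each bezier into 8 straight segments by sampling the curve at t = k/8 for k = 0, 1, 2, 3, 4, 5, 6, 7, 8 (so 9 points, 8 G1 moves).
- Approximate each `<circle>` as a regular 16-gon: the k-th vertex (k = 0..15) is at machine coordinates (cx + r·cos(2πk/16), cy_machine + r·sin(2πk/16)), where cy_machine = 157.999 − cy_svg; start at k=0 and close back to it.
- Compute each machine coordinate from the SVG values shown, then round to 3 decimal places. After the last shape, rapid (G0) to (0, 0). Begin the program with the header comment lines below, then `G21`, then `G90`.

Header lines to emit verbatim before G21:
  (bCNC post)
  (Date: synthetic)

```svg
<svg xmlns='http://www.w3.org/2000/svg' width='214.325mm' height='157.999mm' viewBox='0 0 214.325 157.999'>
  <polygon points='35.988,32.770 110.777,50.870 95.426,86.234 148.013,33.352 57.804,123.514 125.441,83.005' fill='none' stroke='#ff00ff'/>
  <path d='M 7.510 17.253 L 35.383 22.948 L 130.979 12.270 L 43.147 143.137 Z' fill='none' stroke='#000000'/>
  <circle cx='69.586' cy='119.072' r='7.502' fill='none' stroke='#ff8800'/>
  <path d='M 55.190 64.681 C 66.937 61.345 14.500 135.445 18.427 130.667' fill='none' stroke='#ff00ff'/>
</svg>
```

1 u = 1 mm; y_m = 157.999 − y.

[1] `<polygon>` closed polygon, #ff00ff→cut S753 F1127: (35.988,125.229) → (110.777,107.129) → (95.426,71.765) → (148.013,124.647) → (57.804,34.485) → (125.441,74.994) → (35.988,125.229) (closed)

[2] `<path>` closed polygon, #000000→engrave S235 F3508: (7.510,140.746) → (35.383,135.051) → (130.979,145.729) → (43.147,14.862) → (7.510,140.746) (closed)

[3] `<circle>` circle, #ff8800→score S575 F1840: (77.088,38.927) → (76.517,41.798) → (74.891,44.232) → (72.457,45.858) → (69.586,46.429) → (66.715,45.858) → (64.281,44.232) → (62.655,41.798) → (62.084,38.927) → (62.655,36.056) → (64.281,33.622) → (66.715,31.996) → (69.586,31.425) → (72.457,31.996) → (74.891,33.622) → (76.517,36.056) → (77.088,38.927) (closed)

[4] `<path>` cubic bezier, #ff00ff→cut S753 F1127: (55.190,93.318) → (56.822,91.244) → (53.849,83.743) → (47.685,72.646) → (39.741,59.784) → (31.431,46.990) → (24.166,36.096) → (19.361,28.932) → (18.427,27.332)

(bCNC post)
(Date: synthetic)
G21
G90
G0 X35.988 Y125.229
M3 S753
G1 X110.777 Y107.129 F1127
G1 X95.426 Y71.765
G1 X148.013 Y124.647
G1 X57.804 Y34.485
G1 X125.441 Y74.994
G1 X35.988 Y125.229
M5
G0 X7.510 Y140.746
M3 S235
G1 X35.383 Y135.051 F3508
G1 X130.979 Y145.729
G1 X43.147 Y14.862
G1 X7.510 Y140.746
M5
G0 X77.088 Y38.927
M3 S575
G1 X76.517 Y41.798 F1840
G1 X74.891 Y44.232
G1 X72.457 Y45.858
G1 X69.586 Y46.429
G1 X66.715 Y45.858
G1 X64.281 Y44.232
G1 X62.655 Y41.798
G1 X62.084 Y38.927
G1 X62.655 Y36.056
G1 X64.281 Y33.622
G1 X66.715 Y31.996
G1 X69.586 Y31.425
G1 X72.457 Y31.996
G1 X74.891 Y33.622
G1 X76.517 Y36.056
G1 X77.088 Y38.927
M5
G0 X55.190 Y93.318
M3 S753
G1 X56.822 Y91.244 F1127
G1 X53.849 Y83.743
G1 X47.685 Y72.646
G1 X39.741 Y59.784
G1 X31.431 Y46.990
G1 X24.166 Y36.096
G1 X19.361 Y28.932
G1 X18.427 Y27.332
M5
G0 X0.000 Y0.000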